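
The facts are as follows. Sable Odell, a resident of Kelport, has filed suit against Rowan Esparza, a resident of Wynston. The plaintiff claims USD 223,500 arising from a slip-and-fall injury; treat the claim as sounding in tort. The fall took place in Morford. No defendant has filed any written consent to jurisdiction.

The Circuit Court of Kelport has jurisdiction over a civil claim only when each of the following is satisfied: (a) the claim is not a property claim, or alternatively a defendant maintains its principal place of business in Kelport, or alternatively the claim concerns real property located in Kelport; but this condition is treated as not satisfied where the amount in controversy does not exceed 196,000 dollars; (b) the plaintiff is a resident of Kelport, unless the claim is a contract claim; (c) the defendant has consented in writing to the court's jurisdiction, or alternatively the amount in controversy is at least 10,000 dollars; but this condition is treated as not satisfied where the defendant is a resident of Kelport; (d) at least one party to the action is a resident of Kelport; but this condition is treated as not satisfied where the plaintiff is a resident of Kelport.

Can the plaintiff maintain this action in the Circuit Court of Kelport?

The Circuit Court of Kelport:
  (a) The claim is a tort claim, not a property claim, so this disjunct is met. The exception is not triggered, since the amount in controversy is 223,500 dollars, above the $196,000 ceiling. Met.
  (b) The plaintiff resides in Kelport. Satisfied.
  (c) The amount in controversy is USD 223,500, which meets the $10,000 floor, so this disjunct is met. The exception is not triggered, since the defendant resides in Wynston, not Kelport. Condition met.
  (d) Sable Odell resides in Kelport. But the carve-out bites: the plaintiff resides in Kelport. Not met.
  → At least one condition fails; no jurisdiction.

No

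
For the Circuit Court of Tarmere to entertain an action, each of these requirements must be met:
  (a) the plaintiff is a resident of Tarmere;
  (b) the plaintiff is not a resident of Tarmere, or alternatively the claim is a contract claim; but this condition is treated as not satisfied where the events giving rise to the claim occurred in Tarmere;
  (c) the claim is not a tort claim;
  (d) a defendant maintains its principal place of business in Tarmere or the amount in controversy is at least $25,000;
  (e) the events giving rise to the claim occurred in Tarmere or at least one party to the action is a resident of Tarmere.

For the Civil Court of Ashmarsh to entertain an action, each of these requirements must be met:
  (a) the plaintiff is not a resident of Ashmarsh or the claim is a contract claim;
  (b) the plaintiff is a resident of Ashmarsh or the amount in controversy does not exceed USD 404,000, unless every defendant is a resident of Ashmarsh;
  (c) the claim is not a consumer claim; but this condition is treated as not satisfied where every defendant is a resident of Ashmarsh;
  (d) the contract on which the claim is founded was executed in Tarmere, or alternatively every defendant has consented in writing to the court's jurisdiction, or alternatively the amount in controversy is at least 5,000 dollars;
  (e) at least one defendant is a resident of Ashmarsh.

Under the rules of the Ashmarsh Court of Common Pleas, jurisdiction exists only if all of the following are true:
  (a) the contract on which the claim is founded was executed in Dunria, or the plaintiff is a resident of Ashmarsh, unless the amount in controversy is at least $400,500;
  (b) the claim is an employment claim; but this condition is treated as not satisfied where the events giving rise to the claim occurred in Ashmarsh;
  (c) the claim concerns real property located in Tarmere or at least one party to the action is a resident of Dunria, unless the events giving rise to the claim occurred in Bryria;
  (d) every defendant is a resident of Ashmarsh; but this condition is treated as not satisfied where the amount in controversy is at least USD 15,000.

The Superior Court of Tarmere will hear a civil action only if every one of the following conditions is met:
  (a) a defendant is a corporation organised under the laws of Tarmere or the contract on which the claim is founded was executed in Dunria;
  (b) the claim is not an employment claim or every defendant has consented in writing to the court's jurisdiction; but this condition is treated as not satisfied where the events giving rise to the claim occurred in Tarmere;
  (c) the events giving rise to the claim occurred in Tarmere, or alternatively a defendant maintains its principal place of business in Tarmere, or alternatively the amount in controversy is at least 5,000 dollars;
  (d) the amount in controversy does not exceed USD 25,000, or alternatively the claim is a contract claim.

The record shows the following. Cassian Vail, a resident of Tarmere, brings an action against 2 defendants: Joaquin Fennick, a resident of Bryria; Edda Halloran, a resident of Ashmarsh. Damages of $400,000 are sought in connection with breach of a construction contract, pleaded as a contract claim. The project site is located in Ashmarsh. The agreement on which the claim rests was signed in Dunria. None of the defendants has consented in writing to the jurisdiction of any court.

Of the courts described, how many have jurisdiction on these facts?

The Circuit Court of Tarmere:
  (a) The plaintiff resides in Tarmere. Satisfied.
  (b) The claim is a contract claim — that alternative is enough. And the carve-out is inapplicable — the operative events occurred in Ashmarsh, not Tarmere. Condition met.
  (c) The claim is a contract claim, not a tort claim. Condition met.
  (d) The amount in controversy is 400,000 dollars, which meets the $25,000 floor, which satisfies one of the alternatives. Condition met.
  (e) Cassian Vail resides in Tarmere, so this disjunct is met. Satisfied.
  → Every requirement is satisfied — jurisdiction.
The Civil Court of Ashmarsh:
  (a) The plaintiff resides in Tarmere, which is not Ashmarsh — that alternative is enough. Condition met.
  (b) The amount in controversy is 400,000 dollars, within the $404,000 ceiling, so this disjunct is met. Met.
  (c) The claim is a contract claim, not a consumer claim. The carve-out does not apply: the defendants reside as follows — Joaquin Fennick in Bryria, Edda Halloran in Ashmarsh — not all in Ashmarsh. Satisfied.
  (d) The amount in controversy is 400,000 dollars, which meets the 5,000 dollars floor, which satisfies one of the alternatives. Condition met.
  (e) Edda Halloran resides in Ashmarsh. Satisfied.
  → All conditions met; jurisdiction exists.
The Ashmarsh Court of Common Pleas:
  (a) The contract was executed in Dunria — that alternative is enough. Satisfied.
  (b) The claim is a contract claim, not an employment claim. Condition not met.
  (c) The claim does not concern real property; no party resides in Dunria — every alternative fails. The proviso offers no rescue either, since the operative events occurred in Ashmarsh, not Bryria. Not satisfied.
  (d) The defendants reside as follows — Joaquin Fennick in Bryria, Edda Halloran in Ashmarsh — not all in Ashmarsh. Condition not met.
  → Not every requirement is met — no jurisdiction.
The Superior Court of Tarmere:
  (a) The contract was executed in Dunria, so one alternative holds. Satisfied.
  (b) The claim is a contract claim, not an employment claim — that alternative is enough. The exception is not triggered, since the operative events occurred in Ashmarsh, not Tarmere. Met.
  (c) The amount in controversy is USD 400,000, which meets the 5,000 dollars floor — that alternative is enough. Met.
  (d) The claim is a contract claim, so this disjunct is met. Satisfied.
  → All conditions met; jurisdiction exists.
Courts with jurisdiction: the Circuit Court of Tarmere, the Civil Court of Ashmarsh, the Superior Court of Tarmere — 3 in total.

3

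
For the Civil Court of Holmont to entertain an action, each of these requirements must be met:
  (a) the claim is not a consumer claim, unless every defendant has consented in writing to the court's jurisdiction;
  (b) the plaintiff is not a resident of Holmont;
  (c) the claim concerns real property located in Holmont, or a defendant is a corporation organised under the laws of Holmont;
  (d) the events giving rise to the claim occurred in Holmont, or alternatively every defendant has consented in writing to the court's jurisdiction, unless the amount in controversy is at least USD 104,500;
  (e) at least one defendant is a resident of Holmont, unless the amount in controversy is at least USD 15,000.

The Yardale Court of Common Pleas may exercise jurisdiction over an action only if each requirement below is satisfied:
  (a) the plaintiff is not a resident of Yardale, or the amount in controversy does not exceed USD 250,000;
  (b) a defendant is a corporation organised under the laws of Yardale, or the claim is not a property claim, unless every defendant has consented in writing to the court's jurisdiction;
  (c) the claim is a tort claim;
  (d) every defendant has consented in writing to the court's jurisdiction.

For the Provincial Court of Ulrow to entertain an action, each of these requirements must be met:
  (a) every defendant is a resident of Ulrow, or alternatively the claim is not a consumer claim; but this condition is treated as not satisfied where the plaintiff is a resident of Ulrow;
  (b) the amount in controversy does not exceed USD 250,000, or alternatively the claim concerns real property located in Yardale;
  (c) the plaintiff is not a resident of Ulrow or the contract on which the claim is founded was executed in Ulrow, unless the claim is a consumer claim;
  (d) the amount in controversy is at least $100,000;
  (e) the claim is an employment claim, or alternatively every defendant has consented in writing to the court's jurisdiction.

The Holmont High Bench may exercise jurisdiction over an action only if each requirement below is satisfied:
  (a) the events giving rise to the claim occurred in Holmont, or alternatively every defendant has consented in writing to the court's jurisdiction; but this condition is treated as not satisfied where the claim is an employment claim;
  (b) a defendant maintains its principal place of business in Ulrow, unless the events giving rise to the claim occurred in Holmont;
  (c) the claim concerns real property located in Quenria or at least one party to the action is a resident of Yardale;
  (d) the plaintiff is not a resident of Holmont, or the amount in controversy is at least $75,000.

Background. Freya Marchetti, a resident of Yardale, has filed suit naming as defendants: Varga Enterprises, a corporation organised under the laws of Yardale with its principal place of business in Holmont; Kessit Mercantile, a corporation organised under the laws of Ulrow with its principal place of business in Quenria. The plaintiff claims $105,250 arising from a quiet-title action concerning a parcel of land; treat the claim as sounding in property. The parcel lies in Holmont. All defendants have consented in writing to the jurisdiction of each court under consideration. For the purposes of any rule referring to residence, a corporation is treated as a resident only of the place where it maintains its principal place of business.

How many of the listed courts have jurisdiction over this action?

The Civil Court of Holmont:
  (a) The claim is a property claim, not a consumer claim. Met.
  (b) The plaintiff resides in Yardale, which is not Holmont. Satisfied.
  (c) The property lies in Holmont, so this disjunct is met. Condition met.
  (d) The operative events occurred in Holmont — that alternative is enough. Satisfied.
  (e) Varga Enterprises resides in Holmont. Met.
  → Jurisdiction lies.
The Yardale Court of Common Pleas:
  (a) The amount in controversy is $105,250, within the $250,000 ceiling, so this disjunct is met. Satisfied.
  (b) Varga Enterprises is organised under the laws of Yardale — that alternative is enough. Condition met.
  (c) The claim is a property claim, not a tort claim. Not met.
  (d) Every defendant has filed written consent. Met.
  → At least one condition fails; no jurisdiction.
The Provincial Court of Ulrow:
  (a) The claim is a property claim, not a consumer claim, which satisfies one of the alternatives. And the carve-out is inapplicable — the plaintiff resides in Yardale, not Ulrow. Satisfied.
  (b) The amount in controversy is 105,250 dollars, within the USD 250,000 ceiling, so one alternative holds. Met.
  (c) The plaintiff resides in Yardale, which is not Ulrow, which satisfies one of the alternatives. Satisfied.
  (d) The amount in controversy is 105,250 dollars, which meets the USD 100,000 floor. Condition met.
  (e) Every defendant has filed written consent — that alternative is enough. Condition met.
  → Every requirement is satisfied — jurisdiction.
The Holmont High Bench:
  (a) The operative events occurred in Holmont, so this disjunct is met. The carve-out does not apply: the claim is a property claim, not an employment claim. Condition met.
  (b) The corporate defendant(s) have their principal place of business in Holmont, Quenria, not Ulrow. But the operative events occurred in Holmont, and the 'unless' clause therefore excuses the requirement. Satisfied.
  (c) Freya Marchetti resides in Yardale, so this disjunct is met. Condition met.
  (d) The plaintiff resides in Yardale, which is not Holmont — that alternative is enough. Met.
  → Jurisdiction lies.
Courts with jurisdiction: the Civil Court of Holmont, the Provincial Court of Ulrow, the Holmont High Bench — 3 in total.

3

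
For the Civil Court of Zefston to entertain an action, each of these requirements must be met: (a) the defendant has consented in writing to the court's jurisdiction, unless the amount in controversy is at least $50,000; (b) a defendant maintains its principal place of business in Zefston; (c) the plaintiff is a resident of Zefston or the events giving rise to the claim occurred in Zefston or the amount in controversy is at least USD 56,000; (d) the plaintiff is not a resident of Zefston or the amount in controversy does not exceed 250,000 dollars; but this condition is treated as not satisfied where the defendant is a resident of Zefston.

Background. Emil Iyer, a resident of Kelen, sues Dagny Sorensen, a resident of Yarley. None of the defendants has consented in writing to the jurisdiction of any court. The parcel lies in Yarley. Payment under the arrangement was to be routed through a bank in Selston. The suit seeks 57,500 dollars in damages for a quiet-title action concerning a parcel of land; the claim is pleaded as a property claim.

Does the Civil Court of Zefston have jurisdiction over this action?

No

The Civil Court of Zefston:
  (a) No such written consent has been filed. The proviso rescues it, though: the amount in controversy is $57,500, which meets the USD 50,000 floor. Satisfied.
  (b) No defendant is a corporation. Fails.
  (c) The amount in controversy is $57,500, which meets the USD 56,000 floor, which satisfies one of the alternatives. Condition met.
  (d) The plaintiff resides in Kelen, which is not Zefston, which satisfies one of the alternatives. The exception is not triggered, since the defendant resides in Yarley, not Zefston. Met.
  → At least one condition fails; no jurisdiction.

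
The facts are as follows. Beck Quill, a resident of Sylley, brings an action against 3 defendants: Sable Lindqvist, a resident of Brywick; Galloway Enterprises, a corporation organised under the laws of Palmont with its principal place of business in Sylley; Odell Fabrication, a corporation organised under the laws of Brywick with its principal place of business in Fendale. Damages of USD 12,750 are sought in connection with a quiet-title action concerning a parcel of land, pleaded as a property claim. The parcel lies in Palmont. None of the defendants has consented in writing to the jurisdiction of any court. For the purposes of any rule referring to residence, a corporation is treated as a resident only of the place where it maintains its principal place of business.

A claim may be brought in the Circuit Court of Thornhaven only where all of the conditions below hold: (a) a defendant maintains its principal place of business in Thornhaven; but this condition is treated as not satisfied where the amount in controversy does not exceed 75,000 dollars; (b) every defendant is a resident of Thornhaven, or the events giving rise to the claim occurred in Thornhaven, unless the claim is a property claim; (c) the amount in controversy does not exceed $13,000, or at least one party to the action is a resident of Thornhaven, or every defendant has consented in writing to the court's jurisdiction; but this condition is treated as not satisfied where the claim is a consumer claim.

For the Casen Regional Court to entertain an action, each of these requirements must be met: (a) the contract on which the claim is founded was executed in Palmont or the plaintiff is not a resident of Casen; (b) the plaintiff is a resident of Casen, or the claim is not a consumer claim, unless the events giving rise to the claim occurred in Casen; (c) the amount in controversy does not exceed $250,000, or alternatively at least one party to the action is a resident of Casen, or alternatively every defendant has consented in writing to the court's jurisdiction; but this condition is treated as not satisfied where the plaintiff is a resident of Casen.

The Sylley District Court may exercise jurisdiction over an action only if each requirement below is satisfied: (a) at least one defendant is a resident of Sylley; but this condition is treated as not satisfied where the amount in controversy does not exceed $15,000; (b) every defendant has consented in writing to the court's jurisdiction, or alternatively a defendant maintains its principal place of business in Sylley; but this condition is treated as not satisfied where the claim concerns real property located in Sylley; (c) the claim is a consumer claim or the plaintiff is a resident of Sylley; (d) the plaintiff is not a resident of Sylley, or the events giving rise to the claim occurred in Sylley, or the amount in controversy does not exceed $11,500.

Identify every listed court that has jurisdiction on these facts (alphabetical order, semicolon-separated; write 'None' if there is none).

the Casen Regional Court

The Circuit Court of Thornhaven:
  (a) The corporate defendant(s) have their principal place of business in Fendale, Sylley, not Thornhaven. Not satisfied.
  (b) The defendants reside as follows — Sable Lindqvist in Brywick, Galloway Enterprises in Sylley, Odell Fabrication in Fendale — not all in Thornhaven; the operative events occurred in Palmont, not Thornhaven — every alternative fails. However, the claim is a property claim, so the 'unless' proviso supplies this condition. Condition met.
  (c) The amount in controversy is USD 12,750, within the 13,000 dollars ceiling — that alternative is enough. And the carve-out is inapplicable — the claim is a property claim, not a consumer claim. Condition met.
  → The court lacks jurisdiction.
The Casen Regional Court:
  (a) The plaintiff resides in Sylley, which is not Casen, which satisfies one of the alternatives. Met.
  (b) The claim is a property claim, not a consumer claim — that alternative is enough. Satisfied.
  (c) The amount in controversy is $12,750, within the USD 250,000 ceiling, so this disjunct is met. And the carve-out is inapplicable — the plaintiff resides in Sylley, not Casen. Met.
  → The court has jurisdiction.
The Sylley District Court:
  (a) Galloway Enterprises resides in Sylley. But the amount in controversy is USD 12,750, within the USD 15,000 ceiling, triggering the carve-out and defeating this condition. Fails.
  (b) Galloway Enterprises has its principal place of business in Sylley, so this disjunct is met. The carve-out does not apply: the property lies in Palmont, not Sylley. Condition met.
  (c) The plaintiff resides in Sylley — that alternative is enough. Satisfied.
  (d) The plaintiff resides in Sylley; the operative events occurred in Palmont, not Sylley; the amount in controversy is USD 12,750, above the $11,500 ceiling — none of the alternatives is met. Condition not met.
  → Not every requirement is met — no jurisdiction.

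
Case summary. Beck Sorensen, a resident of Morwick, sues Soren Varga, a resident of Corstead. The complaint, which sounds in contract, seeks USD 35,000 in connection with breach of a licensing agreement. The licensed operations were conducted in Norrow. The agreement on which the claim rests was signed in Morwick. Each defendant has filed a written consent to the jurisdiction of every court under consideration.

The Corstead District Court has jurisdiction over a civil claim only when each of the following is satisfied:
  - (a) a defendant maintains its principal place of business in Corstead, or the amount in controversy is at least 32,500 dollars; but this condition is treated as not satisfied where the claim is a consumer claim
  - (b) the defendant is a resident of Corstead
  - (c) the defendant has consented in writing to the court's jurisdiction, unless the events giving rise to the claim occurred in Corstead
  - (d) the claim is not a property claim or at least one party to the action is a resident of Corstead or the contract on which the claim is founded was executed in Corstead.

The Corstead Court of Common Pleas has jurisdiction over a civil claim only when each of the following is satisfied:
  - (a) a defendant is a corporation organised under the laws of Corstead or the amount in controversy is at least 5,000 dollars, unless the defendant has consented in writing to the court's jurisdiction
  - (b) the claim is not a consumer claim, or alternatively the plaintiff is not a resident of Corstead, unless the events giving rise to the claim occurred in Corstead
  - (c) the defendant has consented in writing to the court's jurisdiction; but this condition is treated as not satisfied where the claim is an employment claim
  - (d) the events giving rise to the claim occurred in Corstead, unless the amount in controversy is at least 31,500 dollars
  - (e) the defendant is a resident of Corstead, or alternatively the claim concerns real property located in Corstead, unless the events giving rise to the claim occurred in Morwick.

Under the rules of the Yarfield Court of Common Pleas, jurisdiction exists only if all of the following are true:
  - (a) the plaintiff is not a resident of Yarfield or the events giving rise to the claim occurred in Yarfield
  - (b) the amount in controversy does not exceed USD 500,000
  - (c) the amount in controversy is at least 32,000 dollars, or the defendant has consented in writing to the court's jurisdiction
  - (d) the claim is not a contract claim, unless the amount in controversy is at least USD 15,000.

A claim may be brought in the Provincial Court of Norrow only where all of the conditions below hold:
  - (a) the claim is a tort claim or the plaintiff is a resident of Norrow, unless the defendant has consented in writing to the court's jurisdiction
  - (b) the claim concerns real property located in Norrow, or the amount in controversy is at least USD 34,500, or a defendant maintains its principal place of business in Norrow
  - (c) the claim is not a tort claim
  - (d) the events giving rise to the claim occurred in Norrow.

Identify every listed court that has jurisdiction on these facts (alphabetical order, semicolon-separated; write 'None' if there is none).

the Corstead Court of Common Pleas; the Corstead District Court; the Provincial Court of Norrow; the Yarfield Court of Common Pleas

The Corstead District Court:
  (a) The amount in controversy is $35,000, which meets the $32,500 floor, so this disjunct is met. And the carve-out is inapplicable — the claim is a contract claim, not a consumer claim. Met.
  (b) The defendant resides in Corstead. Satisfied.
  (c) Every defendant has filed written consent. Satisfied.
  (d) The claim is a contract claim, not a property claim, so this disjunct is met. Condition met.
  → Jurisdiction lies.
The Corstead Court of Common Pleas:
  (a) The amount in controversy is 35,000 dollars, which meets the USD 5,000 floor, so one alternative holds. Condition met.
  (b) The claim is a contract claim, not a consumer claim — that alternative is enough. Satisfied.
  (c) Every defendant has filed written consent. The exception is not triggered, since the claim is a contract claim, not an employment claim. Met.
  (d) The operative events occurred in Norrow, not Corstead. However, the amount in controversy is USD 35,000, which meets the $31,500 floor, so the 'unless' proviso supplies this condition. Satisfied.
  (e) The defendant resides in Corstead, so this disjunct is met. Satisfied.
  → The court has jurisdiction.
The Yarfield Court of Common Pleas:
  (a) The plaintiff resides in Morwick, which is not Yarfield, so this disjunct is met. Met.
  (b) The amount in controversy is USD 35,000, within the USD 500,000 ceiling. Satisfied.
  (c) The amount in controversy is 35,000 dollars, which meets the $32,000 floor, so one alternative holds. Met.
  (d) The claim is a contract claim. The proviso rescues it, though: the amount in controversy is 35,000 dollars, which meets the 15,000 dollars floor. Met.
  → Jurisdiction lies.
The Provincial Court of Norrow:
  (a) The claim is a contract claim, not a tort claim; the plaintiff resides in Morwick, not Norrow — every alternative fails. The proviso rescues it, though: every defendant has filed written consent. Condition met.
  (b) The amount in controversy is 35,000 dollars, which meets the USD 34,500 floor, so this disjunct is met. Condition met.
  (c) The claim is a contract claim, not a tort claim. Met.
  (d) The operative events occurred in Norrow. Met.
  → All conditions met; jurisdiction exists.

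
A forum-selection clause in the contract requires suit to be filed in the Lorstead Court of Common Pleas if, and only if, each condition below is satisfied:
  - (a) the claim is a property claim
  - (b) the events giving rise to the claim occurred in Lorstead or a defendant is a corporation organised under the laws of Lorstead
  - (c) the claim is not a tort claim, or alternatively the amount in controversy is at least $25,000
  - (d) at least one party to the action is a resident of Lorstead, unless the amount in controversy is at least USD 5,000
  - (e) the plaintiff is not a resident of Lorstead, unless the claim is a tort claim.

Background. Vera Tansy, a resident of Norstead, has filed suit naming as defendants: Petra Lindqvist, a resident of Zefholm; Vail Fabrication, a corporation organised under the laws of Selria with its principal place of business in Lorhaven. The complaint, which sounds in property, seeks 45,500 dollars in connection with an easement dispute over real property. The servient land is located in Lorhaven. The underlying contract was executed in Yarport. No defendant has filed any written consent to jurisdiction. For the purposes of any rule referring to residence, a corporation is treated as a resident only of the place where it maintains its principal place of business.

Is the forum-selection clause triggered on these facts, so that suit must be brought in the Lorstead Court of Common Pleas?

No

The Lorstead Court of Common Pleas:
  (a) The claim is a property claim. Met.
  (b) The operative events occurred in Lorhaven, not Lorstead; the corporate defendant(s) are organised in Selria, not Lorstead — none of the alternatives is met. Not met.
  (c) The claim is a property claim, not a tort claim, so this disjunct is met. Satisfied.
  (d) No party resides in Lorstead. The proviso rescues it, though: the amount in controversy is 45,500 dollars, which meets the $5,000 floor. Met.
  (e) The plaintiff resides in Norstead, which is not Lorstead. Satisfied.
  → The clause does not apply.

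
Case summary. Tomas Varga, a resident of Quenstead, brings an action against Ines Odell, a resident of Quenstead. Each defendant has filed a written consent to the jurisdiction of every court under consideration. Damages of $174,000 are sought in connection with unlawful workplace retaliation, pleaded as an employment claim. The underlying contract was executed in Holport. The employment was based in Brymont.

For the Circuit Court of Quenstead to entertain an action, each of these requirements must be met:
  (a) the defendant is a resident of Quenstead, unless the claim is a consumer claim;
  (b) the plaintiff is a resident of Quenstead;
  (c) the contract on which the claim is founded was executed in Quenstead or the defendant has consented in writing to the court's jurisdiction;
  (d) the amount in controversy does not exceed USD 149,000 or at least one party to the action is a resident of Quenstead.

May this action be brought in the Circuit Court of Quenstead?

Yes

The Circuit Court of Quenstead:
  (a) The defendant resides in Quenstead. Condition met.
  (b) The plaintiff resides in Quenstead. Condition met.
  (c) Every defendant has filed written consent — that alternative is enough. Met.
  (d) Tomas Varga resides in Quenstead, so one alternative holds. Condition met.
  → The court has jurisdiction.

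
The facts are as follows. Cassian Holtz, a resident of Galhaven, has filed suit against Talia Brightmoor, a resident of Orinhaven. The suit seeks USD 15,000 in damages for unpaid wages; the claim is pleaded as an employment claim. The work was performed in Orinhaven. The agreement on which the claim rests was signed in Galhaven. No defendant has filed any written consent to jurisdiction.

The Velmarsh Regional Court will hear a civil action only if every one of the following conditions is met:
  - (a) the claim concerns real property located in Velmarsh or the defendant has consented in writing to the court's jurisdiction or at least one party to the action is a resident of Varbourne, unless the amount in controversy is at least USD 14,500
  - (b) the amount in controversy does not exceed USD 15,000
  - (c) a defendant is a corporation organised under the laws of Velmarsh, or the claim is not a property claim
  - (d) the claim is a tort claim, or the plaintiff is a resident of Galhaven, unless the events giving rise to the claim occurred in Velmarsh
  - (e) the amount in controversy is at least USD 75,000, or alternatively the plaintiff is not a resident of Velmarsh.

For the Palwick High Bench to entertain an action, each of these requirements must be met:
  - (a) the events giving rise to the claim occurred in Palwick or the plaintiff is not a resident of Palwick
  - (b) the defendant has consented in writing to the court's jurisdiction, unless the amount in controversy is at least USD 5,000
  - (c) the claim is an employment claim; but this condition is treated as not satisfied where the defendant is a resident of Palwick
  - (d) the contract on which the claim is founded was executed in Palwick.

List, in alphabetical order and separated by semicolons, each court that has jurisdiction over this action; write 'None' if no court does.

the Velmarsh Regional Court

The Velmarsh Regional Court:
  (a) The claim does not concern real property; no such written consent has been filed; no party resides in Varbourne — every alternative fails. But the amount in controversy is 15,000 dollars, which meets the 14,500 dollars floor, and the 'unless' clause therefore excuses the requirement. Satisfied.
  (b) The amount in controversy is USD 15,000, within the 15,000 dollars ceiling. Condition met.
  (c) The claim is an employment claim, not a property claim, which satisfies one of the alternatives. Satisfied.
  (d) The plaintiff resides in Galhaven, so one alternative holds. Condition met.
  (e) The plaintiff resides in Galhaven, which is not Velmarsh, so this disjunct is met. Condition met.
  → The court has jurisdiction.
The Palwick High Bench:
  (a) The plaintiff resides in Galhaven, which is not Palwick, so this disjunct is met. Met.
  (b) No such written consent has been filed. But the amount in controversy is 15,000 dollars, which meets the 5,000 dollars floor, and the 'unless' clause therefore excuses the requirement. Met.
  (c) The claim is an employment claim. And the carve-out is inapplicable — the defendant resides in Orinhaven, not Palwick. Satisfied.
  (d) The contract was executed in Galhaven, not Palwick. Fails.
  → At least one condition fails; no jurisdiction.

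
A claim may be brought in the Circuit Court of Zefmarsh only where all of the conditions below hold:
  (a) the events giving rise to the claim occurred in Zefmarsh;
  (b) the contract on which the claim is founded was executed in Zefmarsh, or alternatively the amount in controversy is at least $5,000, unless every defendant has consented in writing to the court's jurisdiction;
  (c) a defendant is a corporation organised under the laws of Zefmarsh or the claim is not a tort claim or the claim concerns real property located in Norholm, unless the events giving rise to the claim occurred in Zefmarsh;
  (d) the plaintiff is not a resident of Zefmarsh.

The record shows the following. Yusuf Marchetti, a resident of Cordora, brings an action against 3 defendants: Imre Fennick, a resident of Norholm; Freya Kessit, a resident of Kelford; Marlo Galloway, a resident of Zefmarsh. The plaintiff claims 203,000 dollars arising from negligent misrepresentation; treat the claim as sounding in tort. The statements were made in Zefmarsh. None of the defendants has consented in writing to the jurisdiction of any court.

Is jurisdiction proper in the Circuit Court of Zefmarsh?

The Circuit Court of Zefmarsh:
  (a) The operative events occurred in Zefmarsh. Condition met.
  (b) The amount in controversy is 203,000 dollars, which meets the USD 5,000 floor — that alternative is enough. Met.
  (c) No defendant is a corporation; the claim is a tort claim; the claim does not concern real property — no alternative holds. The proviso rescues it, though: the operative events occurred in Zefmarsh. Satisfied.
  (d) The plaintiff resides in Cordora, which is not Zefmarsh. Met.
  → All conditions met; jurisdiction exists.

Yes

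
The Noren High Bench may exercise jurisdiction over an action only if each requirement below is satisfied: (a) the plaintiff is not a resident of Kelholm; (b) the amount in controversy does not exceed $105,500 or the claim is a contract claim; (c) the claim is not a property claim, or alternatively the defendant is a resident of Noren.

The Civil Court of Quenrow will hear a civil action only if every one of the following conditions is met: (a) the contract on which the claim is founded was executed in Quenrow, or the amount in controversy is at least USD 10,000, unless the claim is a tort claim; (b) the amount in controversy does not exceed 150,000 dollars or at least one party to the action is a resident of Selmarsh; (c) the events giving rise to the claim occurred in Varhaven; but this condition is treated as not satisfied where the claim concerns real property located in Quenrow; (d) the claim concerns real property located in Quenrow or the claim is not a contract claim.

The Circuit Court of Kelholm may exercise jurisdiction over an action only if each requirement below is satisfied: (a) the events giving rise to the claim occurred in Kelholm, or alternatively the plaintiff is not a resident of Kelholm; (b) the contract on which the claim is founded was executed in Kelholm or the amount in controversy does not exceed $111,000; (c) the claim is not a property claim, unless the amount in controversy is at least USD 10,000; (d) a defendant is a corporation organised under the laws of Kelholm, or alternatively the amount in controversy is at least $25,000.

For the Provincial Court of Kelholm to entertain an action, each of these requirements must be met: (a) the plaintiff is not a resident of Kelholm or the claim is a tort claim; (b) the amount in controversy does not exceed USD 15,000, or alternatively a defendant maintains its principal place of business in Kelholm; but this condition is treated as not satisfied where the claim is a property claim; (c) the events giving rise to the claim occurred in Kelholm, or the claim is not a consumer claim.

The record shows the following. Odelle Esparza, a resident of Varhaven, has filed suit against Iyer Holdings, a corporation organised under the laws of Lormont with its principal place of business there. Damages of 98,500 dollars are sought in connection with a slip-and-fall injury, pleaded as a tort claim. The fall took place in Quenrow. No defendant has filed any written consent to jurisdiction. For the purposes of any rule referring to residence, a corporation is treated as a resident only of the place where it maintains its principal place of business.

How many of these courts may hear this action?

The Noren High Bench:
  (a) The plaintiff resides in Varhaven, which is not Kelholm. Condition met.
  (b) The amount in controversy is USD 98,500, within the USD 105,500 ceiling, so this disjunct is met. Condition met.
  (c) The claim is a tort claim, not a property claim, so one alternative holds. Met.
  → Every requirement is satisfied — jurisdiction.
The Civil Court of Quenrow:
  (a) The amount in controversy is USD 98,500, which meets the $10,000 floor, which satisfies one of the alternatives. Condition met.
  (b) The amount in controversy is USD 98,500, within the $150,000 ceiling, so one alternative holds. Satisfied.
  (c) The operative events occurred in Quenrow, not Varhaven. Fails.
  (d) The claim is a tort claim, not a contract claim — that alternative is enough. Satisfied.
  → At least one condition fails; no jurisdiction.
The Circuit Court of Kelholm:
  (a) The plaintiff resides in Varhaven, which is not Kelholm — that alternative is enough. Satisfied.
  (b) The amount in controversy is 98,500 dollars, within the $111,000 ceiling, so this disjunct is met. Satisfied.
  (c) The claim is a tort claim, not a property claim. Condition met.
  (d) The amount in controversy is $98,500, which meets the 25,000 dollars floor, so one alternative holds. Satisfied.
  → Jurisdiction lies.
The Provincial Court of Kelholm:
  (a) The plaintiff resides in Varhaven, which is not Kelholm, which satisfies one of the alternatives. Met.
  (b) The amount in controversy is USD 98,500, above the $15,000 ceiling; the corporate defendant(s) have their principal place of business in Lormont, not Kelholm — no alternative holds. Condition not met.
  (c) The claim is a tort claim, not a consumer claim — that alternative is enough. Condition met.
  → Not every requirement is met — no jurisdiction.
Courts with jurisdiction: the Noren High Bench, the Circuit Court of Kelholm — 2 in total.

2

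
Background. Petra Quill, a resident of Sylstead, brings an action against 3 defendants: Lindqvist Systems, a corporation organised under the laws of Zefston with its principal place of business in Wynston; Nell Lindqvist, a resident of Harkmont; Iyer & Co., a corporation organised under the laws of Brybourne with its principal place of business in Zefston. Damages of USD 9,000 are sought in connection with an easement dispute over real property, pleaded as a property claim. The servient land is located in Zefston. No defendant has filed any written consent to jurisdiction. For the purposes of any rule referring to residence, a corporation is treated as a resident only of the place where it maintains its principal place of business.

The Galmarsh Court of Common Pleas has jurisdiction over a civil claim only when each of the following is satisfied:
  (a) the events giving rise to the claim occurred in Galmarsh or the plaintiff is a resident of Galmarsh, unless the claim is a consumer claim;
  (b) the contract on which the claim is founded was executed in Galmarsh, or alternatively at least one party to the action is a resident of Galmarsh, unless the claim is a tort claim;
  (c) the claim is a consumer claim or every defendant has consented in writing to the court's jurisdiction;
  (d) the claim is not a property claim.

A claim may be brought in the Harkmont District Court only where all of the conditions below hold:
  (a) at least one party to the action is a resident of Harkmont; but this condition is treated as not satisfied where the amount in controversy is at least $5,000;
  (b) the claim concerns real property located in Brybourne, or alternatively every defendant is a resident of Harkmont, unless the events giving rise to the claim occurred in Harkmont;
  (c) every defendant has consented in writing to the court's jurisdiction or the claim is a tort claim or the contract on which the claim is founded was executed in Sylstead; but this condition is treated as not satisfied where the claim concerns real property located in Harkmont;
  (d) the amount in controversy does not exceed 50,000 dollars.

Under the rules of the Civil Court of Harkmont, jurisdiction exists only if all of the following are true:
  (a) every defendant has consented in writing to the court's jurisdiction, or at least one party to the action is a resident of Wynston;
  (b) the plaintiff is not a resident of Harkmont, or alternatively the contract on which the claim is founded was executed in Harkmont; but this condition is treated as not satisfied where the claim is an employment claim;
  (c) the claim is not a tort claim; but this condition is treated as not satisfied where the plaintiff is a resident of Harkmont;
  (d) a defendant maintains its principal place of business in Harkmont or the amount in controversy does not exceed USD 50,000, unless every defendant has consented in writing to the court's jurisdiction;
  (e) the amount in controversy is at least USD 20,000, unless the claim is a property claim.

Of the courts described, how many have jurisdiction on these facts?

The Galmarsh Court of Common Pleas:
  (a) The operative events occurred in Zefston, not Galmarsh; the plaintiff resides in Sylstead, not Galmarsh — none of the alternatives is met. The proviso offers no rescue either, since the claim is a property claim, not a consumer claim. Not satisfied.
  (b) No contract (and hence no place of execution) is alleged; no party resides in Galmarsh — none of the alternatives is met. And the claim is a property claim, not a tort claim, so the proviso does not save it. Condition not met.
  (c) The claim is a property claim, not a consumer claim; no such written consent has been filed — every alternative fails. Not met.
  (d) The claim is a property claim. Not satisfied.
  → No jurisdiction.
The Harkmont District Court:
  (a) Nell Lindqvist resides in Harkmont. However, the amount in controversy is $9,000, which meets the USD 5,000 floor, which falls within the stated exception and so defeats the condition. Condition not met.
  (b) The property lies in Zefston, not Brybourne; the defendants reside as follows — Lindqvist Systems in Wynston, Nell Lindqvist in Harkmont, Iyer & Co. in Zefston — not all in Harkmont — no alternative holds. The proviso offers no rescue either, since the operative events occurred in Zefston, not Harkmont. Condition not met.
  (c) No such written consent has been filed; the claim is a property claim, not a tort claim; no contract (and hence no place of execution) is alleged — no alternative holds. Fails.
  (d) The amount in controversy is USD 9,000, within the 50,000 dollars ceiling. Met.
  → The court lacks jurisdiction.
The Civil Court of Harkmont:
  (a) Lindqvist Systems resides in Wynston — that alternative is enough. Met.
  (b) The plaintiff resides in Sylstead, which is not Harkmont — that alternative is enough. The exception is not triggered, since the claim is a property claim, not an employment claim. Met.
  (c) The claim is a property claim, not a tort claim. And the carve-out is inapplicable — the plaintiff resides in Sylstead, not Harkmont. Condition met.
  (d) The amount in controversy is USD 9,000, within the $50,000 ceiling, which satisfies one of the alternatives. Met.
  (e) The amount in controversy is 9,000 dollars, below the 20,000 dollars floor. However, the claim is a property claim, so the 'unless' proviso supplies this condition. Condition met.
  → Jurisdiction lies.
Courts with jurisdiction: the Civil Court of Harkmont — 1 in total.

1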